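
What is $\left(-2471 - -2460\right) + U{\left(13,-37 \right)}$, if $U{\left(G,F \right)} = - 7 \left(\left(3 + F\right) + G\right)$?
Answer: $136$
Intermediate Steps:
$U{\left(G,F \right)} = -21 - 7 F - 7 G$ ($U{\left(G,F \right)} = - 7 \left(3 + F + G\right) = -21 - 7 F - 7 G$)
$\left(-2471 - -2460\right) + U{\left(13,-37 \right)} = \left(-2471 - -2460\right) - -147 = \left(-2471 + 2460\right) - -147 = -11 + 147 = 136$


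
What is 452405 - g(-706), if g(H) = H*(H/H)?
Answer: 453111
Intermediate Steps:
g(H) = H (g(H) = H*1 = H)
452405 - g(-706) = 452405 - 1*(-706) = 452405 + 706 = 453111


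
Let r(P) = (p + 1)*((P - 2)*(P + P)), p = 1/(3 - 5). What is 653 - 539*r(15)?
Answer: -104452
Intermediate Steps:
p = -½ (p = 1/(-2) = -½ ≈ -0.50000)
r(P) = P*(-2 + P) (r(P) = (-½ + 1)*((P - 2)*(P + P)) = ((-2 + P)*(2*P))/2 = (2*P*(-2 + P))/2 = P*(-2 + P))
653 - 539*r(15) = 653 - 8085*(-2 + 15) = 653 - 8085*13 = 653 - 539*195 = 653 - 105105 = -104452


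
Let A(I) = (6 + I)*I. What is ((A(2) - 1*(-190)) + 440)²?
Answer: 417316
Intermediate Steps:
A(I) = I*(6 + I)
((A(2) - 1*(-190)) + 440)² = ((2*(6 + 2) - 1*(-190)) + 440)² = ((2*8 + 190) + 440)² = ((16 + 190) + 440)² = (206 + 440)² = 646² = 417316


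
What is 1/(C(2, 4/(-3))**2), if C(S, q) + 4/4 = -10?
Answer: 1/121 ≈ 0.0082645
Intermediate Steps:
C(S, q) = -11 (C(S, q) = -1 - 10 = -11)
1/(C(2, 4/(-3))**2) = 1/((-11)**2) = 1/121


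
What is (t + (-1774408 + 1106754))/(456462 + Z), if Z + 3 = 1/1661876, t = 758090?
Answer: 150293417936/758578257085 ≈ 0.19813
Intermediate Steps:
Z = -4985627/1661876 (Z = -3 + 1/1661876 = -4985627/1661876 ≈ -3.0000)
(t + (-1774408 + 1106754))/(456462 + Z) = (758090 + (-1774408 + 1106754))/(456462 - 4985627/1661876) = (758090 - 667654)/(758578257085/1661876) = 90436*(1661876/758578257085) = 150293417936/758578257085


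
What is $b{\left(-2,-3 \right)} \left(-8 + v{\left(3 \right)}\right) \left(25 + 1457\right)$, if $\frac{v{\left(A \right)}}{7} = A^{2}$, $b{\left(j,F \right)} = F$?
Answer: $-244530$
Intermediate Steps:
$v{\left(A \right)} = 7 A^{2}$
$b{\left(-2,-3 \right)} \left(-8 + v{\left(3 \right)}\right) \left(25 + 1457\right) = - 3 \left(-8 + 7 \cdot 3^{2}\right) \left(25 + 1457\right) = - 3 \left(-8 + 7 \cdot 9\right) 1482 = - 3 \left(-8 + 63\right) 1482 = \left(-3\right) 55 \cdot 1482 = \left(-165\right) 1482 = -244530$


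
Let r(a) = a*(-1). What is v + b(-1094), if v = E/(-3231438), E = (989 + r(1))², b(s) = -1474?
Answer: -2382057878/1615719 ≈ -1474.3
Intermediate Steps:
r(a) = -a
E = 976144 (E = (989 - 1*1)² = (989 - 1)² = 988² = 976144)
v = -488072/1615719 (v = 976144/(-3231438) = 976144*(-1/3231438) = -488072/1615719 ≈ -0.30208)
v + b(-1094) = -488072/1615719 - 1474 = -2382057878/1615719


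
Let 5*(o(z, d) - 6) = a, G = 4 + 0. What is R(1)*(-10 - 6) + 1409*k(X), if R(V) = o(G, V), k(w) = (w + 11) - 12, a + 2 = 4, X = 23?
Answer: 154478/5 ≈ 30896.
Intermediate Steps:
a = 2 (a = -2 + 4 = 2)
G = 4
k(w) = -1 + w (k(w) = (11 + w) - 12 = -1 + w)
o(z, d) = 32/5 (o(z, d) = 6 + (⅕)*2 = 6 + ⅖ = 32/5)
R(V) = 32/5
R(1)*(-10 - 6) + 1409*k(X) = 32*(-10 - 6)/5 + 1409*(-1 + 23) = (32/5)*(-16) + 1409*22 = -512/5 + 30998 = 154478/5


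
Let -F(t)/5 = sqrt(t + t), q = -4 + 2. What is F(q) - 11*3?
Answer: -33 - 10*I ≈ -33.0 - 10.0*I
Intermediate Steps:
q = -2
F(t) = -5*sqrt(2)*sqrt(t) (F(t) = -5*sqrt(t + t) = -5*sqrt(2)*sqrt(t))
F(q) - 11*3 = -5*sqrt(2)*sqrt(-2) - 11*3 = -5*sqrt(2)*I*sqrt(2) - 33 = -10*I - 33 = -33 - 10*I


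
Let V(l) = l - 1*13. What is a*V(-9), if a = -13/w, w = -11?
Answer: -26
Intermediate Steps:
V(l) = -13 + l (V(l) = l - 13 = -13 + l)
a = 13/11 (a = -13/(-11) = -13*(-1/11) = 13/11 ≈ 1.1818)
a*V(-9) = 13*(-13 - 9)/11 = (13/11)*(-22) = -26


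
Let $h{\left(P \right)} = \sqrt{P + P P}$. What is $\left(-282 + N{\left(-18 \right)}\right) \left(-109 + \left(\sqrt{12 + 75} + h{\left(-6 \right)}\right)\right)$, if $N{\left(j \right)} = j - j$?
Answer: $30738 - 282 \sqrt{30} - 282 \sqrt{87} \approx 26563.0$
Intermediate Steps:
$N{\left(j \right)} = 0$
$h{\left(P \right)} = \sqrt{P + P^{2}}$
$\left(-282 + N{\left(-18 \right)}\right) \left(-109 + \left(\sqrt{12 + 75} + h{\left(-6 \right)}\right)\right) = \left(-282 + 0\right) \left(-109 + \left(\sqrt{12 + 75} + \sqrt{- 6 \left(1 - 6\right)}\right)\right) = - 282 \left(-109 + \left(\sqrt{87} + \sqrt{\left(-6\right) \left(-5\right)}\right)\right) = - 282 \left(-109 + \left(\sqrt{87} + \sqrt{30}\right)\right) = - 282 \left(-109 + \left(\sqrt{30} + \sqrt{87}\right)\right) = - 282 \left(-109 + \sqrt{30} + \sqrt{87}\right) = 30738 - 282 \sqrt{30} - 282 \sqrt{87}$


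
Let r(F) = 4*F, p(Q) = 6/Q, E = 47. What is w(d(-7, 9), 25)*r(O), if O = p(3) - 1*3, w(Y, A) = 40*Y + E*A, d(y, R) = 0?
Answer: -4700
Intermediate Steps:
w(Y, A) = 40*Y + 47*A
O = -1 (O = 6/3 - 1*3 = 6*(⅓) - 3 = 2 - 3 = -1)
w(d(-7, 9), 25)*r(O) = (40*0 + 47*25)*(4*(-1)) = (0 + 1175)*(-4) = 1175*(-4) = -4700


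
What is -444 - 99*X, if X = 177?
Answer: -17967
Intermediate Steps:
-444 - 99*X = -444 - 99*177 = -444 - 17523 = -17967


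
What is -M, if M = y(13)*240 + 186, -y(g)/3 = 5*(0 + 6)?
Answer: 21414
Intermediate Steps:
y(g) = -90 (y(g) = -15*(0 + 6) = -15*6 = -3*30 = -90)
M = -21414 (M = -90*240 + 186 = -21600 + 186 = -21414)
-M = -1*(-21414) = 21414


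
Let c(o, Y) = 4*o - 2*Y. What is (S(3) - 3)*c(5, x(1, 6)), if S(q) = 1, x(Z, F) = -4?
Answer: -56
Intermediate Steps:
c(o, Y) = -2*Y + 4*o
(S(3) - 3)*c(5, x(1, 6)) = (1 - 3)*(-2*(-4) + 4*5) = -2*(8 + 20) = -2*28 = -56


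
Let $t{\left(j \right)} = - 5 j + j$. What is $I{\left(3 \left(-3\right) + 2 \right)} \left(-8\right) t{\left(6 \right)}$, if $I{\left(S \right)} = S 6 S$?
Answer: $56448$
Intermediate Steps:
$t{\left(j \right)} = - 4 j$
$I{\left(S \right)} = 6 S^{2}$ ($I{\left(S \right)} = 6 S S = 6 S^{2}$)
$I{\left(3 \left(-3\right) + 2 \right)} \left(-8\right) t{\left(6 \right)} = 6 \left(3 \left(-3\right) + 2\right)^{2} \left(-8\right) \left(\left(-4\right) 6\right) = 6 \left(-9 + 2\right)^{2} \left(-8\right) \left(-24\right) = 6 \left(-7\right)^{2} \left(-8\right) \left(-24\right) = 6 \cdot 49 \left(-8\right) \left(-24\right) = 294 \left(-8\right) \left(-24\right) = \left(-2352\right) \left(-24\right) = 56448$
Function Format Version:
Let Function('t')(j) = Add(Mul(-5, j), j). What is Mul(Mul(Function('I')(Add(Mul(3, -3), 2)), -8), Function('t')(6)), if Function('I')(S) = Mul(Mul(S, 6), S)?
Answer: 56448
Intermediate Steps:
Function('t')(j) = Mul(-4, j)
Function('I')(S) = Mul(6, Pow(S, 2)) (Function('I')(S) = Mul(Mul(6, S), S) = Mul(6, Pow(S, 2)))
Mul(Mul(Function('I')(Add(Mul(3, -3), 2)), -8), Function('t')(6)) = Mul(Mul(Mul(6, Pow(Add(Mul(3, -3), 2), 2)), -8), Mul(-4, 6)) = Mul(Mul(Mul(6, Pow(Add(-9, 2), 2)), -8), -24) = Mul(Mul(Mul(6, Pow(-7, 2)), -8), -24) = Mul(Mul(Mul(6, 49), -8), -24) = Mul(Mul(294, -8), -24) = Mul(-2352, -24) = 56448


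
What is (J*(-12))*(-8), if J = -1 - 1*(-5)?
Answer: 384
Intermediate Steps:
J = 4 (J = -1 + 5 = 4)
(J*(-12))*(-8) = (4*(-12))*(-8) = -48*(-8) = 384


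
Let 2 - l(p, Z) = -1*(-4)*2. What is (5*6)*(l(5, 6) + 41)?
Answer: 1050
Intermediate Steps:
l(p, Z) = -6 (l(p, Z) = 2 - (-1*(-4))*2 = 2 - 4*2 = 2 - 1*8 = 2 - 8 = -6)
(5*6)*(l(5, 6) + 41) = (5*6)*(-6 + 41) = 30*35 = 1050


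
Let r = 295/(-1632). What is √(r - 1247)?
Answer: I*√207610698/408 ≈ 35.315*I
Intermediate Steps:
r = -295/1632 (r = 295*(-1/1632) = -295/1632 ≈ -0.18076)
√(r - 1247) = √(-295/1632 - 1247) = √(-2035399/1632) = I*√207610698/408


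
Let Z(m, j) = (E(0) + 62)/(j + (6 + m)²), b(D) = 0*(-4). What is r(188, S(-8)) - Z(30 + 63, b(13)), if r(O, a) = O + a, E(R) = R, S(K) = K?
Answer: 1764118/9801 ≈ 179.99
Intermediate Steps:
b(D) = 0
Z(m, j) = 62/(j + (6 + m)²) (Z(m, j) = (0 + 62)/(j + (6 + m)²) = 62/(j + (6 + m)²))
r(188, S(-8)) - Z(30 + 63, b(13)) = (188 - 8) - 62/(0 + (6 + (30 + 63))²) = 180 - 62/(0 + (6 + 93)²) = 180 - 62/(0 + 99²) = 180 - 62/(0 + 9801) = 180 - 62/9801 = 1764118/9801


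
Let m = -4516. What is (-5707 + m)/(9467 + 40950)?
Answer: -10223/50417 ≈ -0.20277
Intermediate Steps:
(-5707 + m)/(9467 + 40950) = (-5707 - 4516)/(9467 + 40950) = -10223/50417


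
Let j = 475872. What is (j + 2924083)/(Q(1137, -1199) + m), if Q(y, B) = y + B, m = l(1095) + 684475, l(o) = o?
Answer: 3399955/685508 ≈ 4.9598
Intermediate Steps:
m = 685570 (m = 1095 + 684475 = 685570)
Q(y, B) = B + y
(j + 2924083)/(Q(1137, -1199) + m) = (475872 + 2924083)/((-1199 + 1137) + 685570) = 3399955/(-62 + 685570) = 3399955/685508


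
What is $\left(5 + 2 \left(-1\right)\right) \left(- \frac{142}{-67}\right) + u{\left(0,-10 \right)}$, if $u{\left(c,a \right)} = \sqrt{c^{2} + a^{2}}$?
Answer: $\frac{1096}{67} \approx 16.358$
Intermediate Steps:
$u{\left(c,a \right)} = \sqrt{a^{2} + c^{2}}$
$\left(5 + 2 \left(-1\right)\right) \left(- \frac{142}{-67}\right) + u{\left(0,-10 \right)} = \left(5 + 2 \left(-1\right)\right) \left(- \frac{142}{-67}\right) + \sqrt{\left(-10\right)^{2} + 0^{2}} = \left(5 - 2\right) \left(\left(-142\right) \left(- \frac{1}{67}\right)\right) + \sqrt{100 + 0} = 3 \cdot \frac{142}{67} + \sqrt{100} = \frac{426}{67} + 10 = \frac{1096}{67}$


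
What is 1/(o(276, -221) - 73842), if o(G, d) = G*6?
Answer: -1/72186 ≈ -1.3853e-5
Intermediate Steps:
o(G, d) = 6*G
1/(o(276, -221) - 73842) = 1/(6*276 - 73842) = 1/(1656 - 73842) = 1/(-72186) = -1/72186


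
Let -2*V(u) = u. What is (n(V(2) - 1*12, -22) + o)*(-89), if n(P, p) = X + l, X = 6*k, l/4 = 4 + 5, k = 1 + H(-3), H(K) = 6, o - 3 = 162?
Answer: -21627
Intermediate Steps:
o = 165 (o = 3 + 162 = 165)
V(u) = -u/2
k = 7 (k = 1 + 6 = 7)
l = 36 (l = 4*(4 + 5) = 4*9 = 36)
X = 42 (X = 6*7 = 42)
n(P, p) = 78 (n(P, p) = 42 + 36 = 78)
(n(V(2) - 1*12, -22) + o)*(-89) = (78 + 165)*(-89) = 243*(-89) = -21627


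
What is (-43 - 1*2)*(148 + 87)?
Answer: -10575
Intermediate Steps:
(-43 - 1*2)*(148 + 87) = (-43 - 2)*235 = -45*235 = -10575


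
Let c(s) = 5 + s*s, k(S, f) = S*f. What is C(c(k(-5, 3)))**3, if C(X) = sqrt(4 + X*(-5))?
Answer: -1146*I*sqrt(1146) ≈ -38795.0*I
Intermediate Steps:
c(s) = 5 + s**2
C(X) = sqrt(4 - 5*X)
C(c(k(-5, 3)))**3 = (sqrt(4 - 5*(5 + (-5*3)**2)))**3 = (sqrt(4 - 5*(5 + (-15)**2)))**3 = (sqrt(4 - 5*(5 + 225)))**3 = (sqrt(4 - 5*230))**3 = (sqrt(4 - 1150))**3 = (sqrt(-1146))**3 = (I*sqrt(1146))**3 = -1146*I*sqrt(1146)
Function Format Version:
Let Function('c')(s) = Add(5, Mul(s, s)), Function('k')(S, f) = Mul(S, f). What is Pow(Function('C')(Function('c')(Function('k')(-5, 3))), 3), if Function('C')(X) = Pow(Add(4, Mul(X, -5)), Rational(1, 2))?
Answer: Mul(-1146, I, Pow(1146, Rational(1, 2))) ≈ Mul(-38795., I)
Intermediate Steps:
Function('c')(s) = Add(5, Pow(s, 2))
Function('C')(X) = Pow(Add(4, Mul(-5, X)), Rational(1, 2))
Pow(Function('C')(Function('c')(Function('k')(-5, 3))), 3) = Pow(Pow(Add(4, Mul(-5, Add(5, Pow(Mul(-5, 3), 2)))), Rational(1, 2)), 3) = Pow(Pow(Add(4, Mul(-5, Add(5, Pow(-15, 2)))), Rational(1, 2)), 3) = Pow(Pow(Add(4, Mul(-5, Add(5, 225))), Rational(1, 2)), 3) = Pow(Pow(Add(4, Mul(-5, 230)), Rational(1, 2)), 3) = Pow(Pow(Add(4, -1150), Rational(1, 2)), 3) = Pow(Pow(-1146, Rational(1, 2)), 3) = Pow(Mul(I, Pow(1146, Rational(1, 2))), 3) = Mul(-1146, I, Pow(1146, Rational(1, 2)))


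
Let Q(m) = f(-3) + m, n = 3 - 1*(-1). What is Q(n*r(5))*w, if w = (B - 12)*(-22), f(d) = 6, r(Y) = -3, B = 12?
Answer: 0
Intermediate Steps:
n = 4 (n = 3 + 1 = 4)
Q(m) = 6 + m
w = 0 (w = (12 - 12)*(-22) = 0*(-22) = 0)
Q(n*r(5))*w = (6 + 4*(-3))*0 = (6 - 12)*0 = -6*0 = 0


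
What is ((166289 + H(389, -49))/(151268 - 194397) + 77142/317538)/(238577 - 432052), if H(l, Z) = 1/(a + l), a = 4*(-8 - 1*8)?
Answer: 151916053/8135773693125 ≈ 1.8673e-5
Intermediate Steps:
a = -64 (a = 4*(-8 - 8) = 4*(-16) = -64)
H(l, Z) = 1/(-64 + l)
((166289 + H(389, -49))/(151268 - 194397) + 77142/317538)/(238577 - 432052) = ((166289 + 1/(-64 + 389))/(151268 - 194397) + 77142/317538)/(238577 - 432052) = ((166289 + 1/325)/(-43129) + 77142*(1/317538))/(-193475) = ((166289 + 1/325)*(-1/43129) + 43/177)*(-1/193475) = ((54043926/325)*(-1/43129) + 43/177)*(-1/193475) = (-54043926/14016925 + 43/177)*(-1/193475) = -151916053/42050775*(-1/193475) = 151916053/8135773693125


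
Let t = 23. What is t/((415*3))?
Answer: 23/1245 ≈ 0.018474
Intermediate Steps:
t/((415*3)) = 23/((415*3)) = 23/1245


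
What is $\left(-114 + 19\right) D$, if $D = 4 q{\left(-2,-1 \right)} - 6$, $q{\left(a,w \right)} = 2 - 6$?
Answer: $2090$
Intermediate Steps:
$q{\left(a,w \right)} = -4$ ($q{\left(a,w \right)} = 2 - 6 = -4$)
$D = -22$ ($D = 4 \left(-4\right) - 6 = -16 - 6 = -22$)
$\left(-114 + 19\right) D = \left(-114 + 19\right) \left(-22\right) = \left(-95\right) \left(-22\right) = 2090$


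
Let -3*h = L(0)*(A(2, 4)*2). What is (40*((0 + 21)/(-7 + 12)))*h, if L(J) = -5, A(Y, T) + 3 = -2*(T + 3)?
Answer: -9520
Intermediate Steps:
A(Y, T) = -9 - 2*T (A(Y, T) = -3 - 2*(T + 3) = -3 - 2*(3 + T) = -3 + (-6 - 2*T) = -9 - 2*T)
h = -170/3 (h = -(-5)*(-9 - 2*4)*2/3 = -(-5)*(-9 - 8)*2/3 = -(-5)*(-17*2)/3 = -(-5)*(-34)/3 = -⅓*170 = -170/3 ≈ -56.667)
(40*((0 + 21)/(-7 + 12)))*h = (40*((0 + 21)/(-7 + 12)))*(-170/3) = (40*(21/5))*(-170/3) = 168*(-170/3) = -9520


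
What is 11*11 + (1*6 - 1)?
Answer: 126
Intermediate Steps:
11*11 + (1*6 - 1) = 121 + (6 - 1) = 121 + 5 = 126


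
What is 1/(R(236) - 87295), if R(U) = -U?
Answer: -1/87531 ≈ -1.1425e-5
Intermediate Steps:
1/(R(236) - 87295) = 1/(-1*236 - 87295) = 1/(-236 - 87295) = 1/(-87531) = -1/87531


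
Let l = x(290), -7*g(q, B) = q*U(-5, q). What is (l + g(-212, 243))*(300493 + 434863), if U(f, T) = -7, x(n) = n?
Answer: 57357768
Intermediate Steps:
g(q, B) = q (g(q, B) = -q*(-7)/7 = -(-1)*q = q)
l = 290
(l + g(-212, 243))*(300493 + 434863) = (290 - 212)*(300493 + 434863) = 78*735356 = 57357768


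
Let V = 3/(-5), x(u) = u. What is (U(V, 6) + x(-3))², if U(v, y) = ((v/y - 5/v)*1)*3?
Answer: 47089/100 ≈ 470.89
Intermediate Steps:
V = -⅗ (V = 3*(-⅕) = -⅗ ≈ -0.60000)
U(v, y) = -15/v + 3*v/y (U(v, y) = ((-5/v + v/y)*1)*3 = (-5/v + v/y)*3 = -15/v + 3*v/y)
(U(V, 6) + x(-3))² = ((-15/(-⅗) + 3*(-⅗)/6) - 3)² = ((-15*(-5/3) + 3*(-⅗)*(⅙)) - 3)² = ((25 - 3/10) - 3)² = (247/10 - 3)² = (217/10)² = 47089/100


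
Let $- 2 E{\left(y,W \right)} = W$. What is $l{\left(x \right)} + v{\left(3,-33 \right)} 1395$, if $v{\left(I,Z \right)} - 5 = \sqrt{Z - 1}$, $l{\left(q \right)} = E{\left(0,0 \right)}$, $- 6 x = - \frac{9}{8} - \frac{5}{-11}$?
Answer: $6975 + 1395 i \sqrt{34} \approx 6975.0 + 8134.2 i$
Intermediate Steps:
$E{\left(y,W \right)} = - \frac{W}{2}$
$x = \frac{59}{528}$ ($x = - \frac{- \frac{9}{8} - \frac{5}{-11}}{6} = - \frac{\left(-9\right) \frac{1}{8} - - \frac{5}{11}}{6} = - \frac{- \frac{9}{8} + \frac{5}{11}}{6} = \left(- \frac{1}{6}\right) \left(- \frac{59}{88}\right) = \frac{59}{528} \approx 0.11174$)
$l{\left(q \right)} = 0$ ($l{\left(q \right)} = \left(- \frac{1}{2}\right) 0 = 0$)
$v{\left(I,Z \right)} = 5 + \sqrt{-1 + Z}$ ($v{\left(I,Z \right)} = 5 + \sqrt{Z - 1} = 5 + \sqrt{-1 + Z}$)
$l{\left(x \right)} + v{\left(3,-33 \right)} 1395 = 0 + \left(5 + \sqrt{-1 - 33}\right) 1395 = 0 + \left(5 + \sqrt{-34}\right) 1395 = 0 + \left(5 + i \sqrt{34}\right) 1395 = 0 + \left(6975 + 1395 i \sqrt{34}\right) = 6975 + 1395 i \sqrt{34}$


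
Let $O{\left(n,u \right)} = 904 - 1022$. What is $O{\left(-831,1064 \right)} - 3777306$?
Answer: $-3777424$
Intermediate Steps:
$O{\left(n,u \right)} = -118$
$O{\left(-831,1064 \right)} - 3777306 = -118 - 3777306 = -3777424$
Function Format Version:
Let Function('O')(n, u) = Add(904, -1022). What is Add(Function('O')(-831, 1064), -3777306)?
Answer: -3777424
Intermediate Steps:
Function('O')(n, u) = -118
Add(Function('O')(-831, 1064), -3777306) = Add(-118, -3777306) = -3777424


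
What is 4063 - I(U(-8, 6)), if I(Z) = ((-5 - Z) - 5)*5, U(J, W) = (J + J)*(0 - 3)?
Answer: 4353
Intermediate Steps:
U(J, W) = -6*J (U(J, W) = (2*J)*(-3) = -6*J)
I(Z) = -50 - 5*Z (I(Z) = (-10 - Z)*5 = -50 - 5*Z)
4063 - I(U(-8, 6)) = 4063 - (-50 - (-30)*(-8)) = 4063 - (-50 - 5*48) = 4063 - (-50 - 240) = 4063 - 1*(-290) = 4063 + 290 = 4353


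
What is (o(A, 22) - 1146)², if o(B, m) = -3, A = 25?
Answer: 1320201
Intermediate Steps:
(o(A, 22) - 1146)² = (-3 - 1146)² = (-1149)² = 1320201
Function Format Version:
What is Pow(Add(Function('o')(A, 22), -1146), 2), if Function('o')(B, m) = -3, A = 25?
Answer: 1320201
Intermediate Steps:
Pow(Add(Function('o')(A, 22), -1146), 2) = Pow(Add(-3, -1146), 2) = Pow(-1149, 2) = 1320201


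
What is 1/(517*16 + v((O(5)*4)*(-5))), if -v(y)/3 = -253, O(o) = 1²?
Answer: 1/9031 ≈ 0.00011073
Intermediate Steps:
O(o) = 1
v(y) = 759 (v(y) = -3*(-253) = 759)
1/(517*16 + v((O(5)*4)*(-5))) = 1/(517*16 + 759) = 1/(8272 + 759) = 1/9031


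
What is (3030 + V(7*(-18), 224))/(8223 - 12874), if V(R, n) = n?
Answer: -3254/4651 ≈ -0.69963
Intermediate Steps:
(3030 + V(7*(-18), 224))/(8223 - 12874) = (3030 + 224)/(8223 - 12874) = 3254/(-4651) = 3254*(-1/4651) = -3254/4651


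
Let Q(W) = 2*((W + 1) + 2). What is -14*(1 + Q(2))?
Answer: -154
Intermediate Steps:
Q(W) = 6 + 2*W (Q(W) = 2*((1 + W) + 2) = 2*(3 + W) = 6 + 2*W)
-14*(1 + Q(2)) = -14*(1 + (6 + 2*2)) = -14*(1 + (6 + 4)) = -14*(1 + 10) = -14*11 = -154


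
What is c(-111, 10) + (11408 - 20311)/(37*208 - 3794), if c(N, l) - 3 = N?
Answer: -430319/3902 ≈ -110.28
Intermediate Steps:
c(N, l) = 3 + N
c(-111, 10) + (11408 - 20311)/(37*208 - 3794) = (3 - 111) + (11408 - 20311)/(37*208 - 3794) = -108 - 8903/(7696 - 3794) = -108 - 8903/3902 = -430319/3902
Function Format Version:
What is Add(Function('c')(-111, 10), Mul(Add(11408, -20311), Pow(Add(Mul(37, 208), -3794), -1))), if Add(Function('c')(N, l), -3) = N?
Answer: Rational(-430319, 3902) ≈ -110.28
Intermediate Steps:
Function('c')(N, l) = Add(3, N)
Add(Function('c')(-111, 10), Mul(Add(11408, -20311), Pow(Add(Mul(37, 208), -3794), -1))) = Add(Add(3, -111), Mul(Add(11408, -20311), Pow(Add(Mul(37, 208), -3794), -1))) = Add(-108, Mul(-8903, Pow(Add(7696, -3794), -1))) = Add(-108, Mul(-8903, Pow(3902, -1))) = Add(-108, Mul(-8903, Rational(1, 3902))) = Add(-108, Rational(-8903, 3902)) = Rational(-430319, 3902)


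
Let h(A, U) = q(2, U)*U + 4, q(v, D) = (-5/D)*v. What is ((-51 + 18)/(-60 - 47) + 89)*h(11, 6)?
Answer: -57336/107 ≈ -535.85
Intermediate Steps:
q(v, D) = -5*v/D (q(v, D) = (-5/D)*v = -5*v/D)
h(A, U) = -6 (h(A, U) = (-5*2/U)*U + 4 = (-10/U)*U + 4 = -10 + 4 = -6)
((-51 + 18)/(-60 - 47) + 89)*h(11, 6) = ((-51 + 18)/(-60 - 47) + 89)*(-6) = (-33/(-107) + 89)*(-6) = (-33*(-1/107) + 89)*(-6) = (33/107 + 89)*(-6) = (9556/107)*(-6) = -57336/107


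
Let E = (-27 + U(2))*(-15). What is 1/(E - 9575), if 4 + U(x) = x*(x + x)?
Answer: -1/9230 ≈ -0.00010834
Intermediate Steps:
U(x) = -4 + 2*x² (U(x) = -4 + x*(x + x) = -4 + x*(2*x) = -4 + 2*x²)
E = 345 (E = (-27 + (-4 + 2*2²))*(-15) = (-27 + (-4 + 2*4))*(-15) = (-27 + (-4 + 8))*(-15) = (-27 + 4)*(-15) = -23*(-15) = 345)
1/(E - 9575) = 1/(345 - 9575) = 1/(-9230) = -1/9230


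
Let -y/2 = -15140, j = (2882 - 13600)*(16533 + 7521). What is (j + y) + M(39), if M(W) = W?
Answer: -257780453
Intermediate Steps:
j = -257810772 (j = -10718*24054 = -257810772)
y = 30280 (y = -2*(-15140) = 30280)
(j + y) + M(39) = (-257810772 + 30280) + 39 = -257780492 + 39 = -257780453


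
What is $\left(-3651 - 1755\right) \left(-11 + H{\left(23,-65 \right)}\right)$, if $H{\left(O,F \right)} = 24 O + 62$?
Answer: $-3259818$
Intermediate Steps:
$H{\left(O,F \right)} = 62 + 24 O$
$\left(-3651 - 1755\right) \left(-11 + H{\left(23,-65 \right)}\right) = \left(-3651 - 1755\right) \left(-11 + \left(62 + 24 \cdot 23\right)\right) = - 5406 \left(-11 + \left(62 + 552\right)\right) = - 5406 \left(-11 + 614\right) = \left(-5406\right) 603 = -3259818$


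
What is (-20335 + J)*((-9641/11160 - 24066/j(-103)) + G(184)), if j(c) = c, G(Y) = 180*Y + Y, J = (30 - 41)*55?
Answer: -433996872403/618 ≈ -7.0226e+8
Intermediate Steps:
J = -605 (J = -11*55 = -605)
G(Y) = 181*Y
(-20335 + J)*((-9641/11160 - 24066/j(-103)) + G(184)) = (-20335 - 605)*((-9641/11160 - 24066/(-103)) + 181*184) = -20940*((-9641*1/11160 - 24066*(-1/103)) + 33304) = -20940*((-311/360 + 24066/103) + 33304) = -20940*(8631727/37080 + 33304) = -20940*1243544047/37080 = -433996872403/618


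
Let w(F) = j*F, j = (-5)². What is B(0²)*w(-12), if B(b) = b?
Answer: 0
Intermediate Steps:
j = 25
w(F) = 25*F
B(0²)*w(-12) = 0²*(25*(-12)) = 0*(-300) = 0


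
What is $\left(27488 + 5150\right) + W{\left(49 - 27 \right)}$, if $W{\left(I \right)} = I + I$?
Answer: $32682$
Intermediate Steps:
$W{\left(I \right)} = 2 I$
$\left(27488 + 5150\right) + W{\left(49 - 27 \right)} = \left(27488 + 5150\right) + 2 \left(49 - 27\right) = 32638 + 2 \cdot 22 = 32638 + 44 = 32682$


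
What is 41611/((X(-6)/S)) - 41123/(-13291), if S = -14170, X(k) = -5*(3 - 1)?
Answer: 783674443140/13291 ≈ 5.8963e+7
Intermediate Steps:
X(k) = -10 (X(k) = -5*2 = -10)
41611/((X(-6)/S)) - 41123/(-13291) = 41611/((-10/(-14170))) - 41123/(-13291) = 41611/((-10*(-1/14170))) - 41123*(-1/13291) = 41611/(1/1417) + 41123/13291 = 41611*1417 + 41123/13291 = 58962787 + 41123/13291 = 783674443140/13291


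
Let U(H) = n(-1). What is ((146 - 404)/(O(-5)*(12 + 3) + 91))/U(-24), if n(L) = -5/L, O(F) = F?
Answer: -129/40 ≈ -3.2250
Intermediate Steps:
U(H) = 5 (U(H) = -5/(-1) = -5*(-1) = 5)
((146 - 404)/(O(-5)*(12 + 3) + 91))/U(-24) = ((146 - 404)/(-5*(12 + 3) + 91))/5 = -258/(-5*15 + 91)*(⅕) = -258/(-75 + 91)*(⅕) = -258/16*(⅕) = -258*1/16*(⅕) = -129/8*⅕ = -129/40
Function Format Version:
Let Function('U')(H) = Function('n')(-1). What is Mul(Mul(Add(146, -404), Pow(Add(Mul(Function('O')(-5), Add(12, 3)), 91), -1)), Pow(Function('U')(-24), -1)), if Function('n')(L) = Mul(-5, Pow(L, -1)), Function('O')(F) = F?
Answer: Rational(-129, 40) ≈ -3.2250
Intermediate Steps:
Function('U')(H) = 5 (Function('U')(H) = Mul(-5, Pow(-1, -1)) = Mul(-5, -1) = 5)
Mul(Mul(Add(146, -404), Pow(Add(Mul(Function('O')(-5), Add(12, 3)), 91), -1)), Pow(Function('U')(-24), -1)) = Mul(Mul(Add(146, -404), Pow(Add(Mul(-5, Add(12, 3)), 91), -1)), Pow(5, -1)) = Mul(Mul(-258, Pow(Add(Mul(-5, 15), 91), -1)), Rational(1, 5)) = Mul(Mul(-258, Pow(Add(-75, 91), -1)), Rational(1, 5)) = Mul(Mul(-258, Pow(16, -1)), Rational(1, 5)) = Mul(Mul(-258, Rational(1, 16)), Rational(1, 5)) = Mul(Rational(-129, 8), Rational(1, 5)) = Rational(-129, 40)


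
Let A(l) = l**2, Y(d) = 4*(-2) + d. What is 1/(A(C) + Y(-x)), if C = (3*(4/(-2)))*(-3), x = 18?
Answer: 1/298 ≈ 0.0033557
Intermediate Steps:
C = 18 (C = (3*(4*(-1/2)))*(-3) = (3*(-2))*(-3) = -6*(-3) = 18)
Y(d) = -8 + d
1/(A(C) + Y(-x)) = 1/(18**2 + (-8 - 1*18)) = 1/(324 + (-8 - 18)) = 1/(324 - 26) = 1/298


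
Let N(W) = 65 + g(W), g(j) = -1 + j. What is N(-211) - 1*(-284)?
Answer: 137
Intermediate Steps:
N(W) = 64 + W (N(W) = 65 + (-1 + W) = 64 + W)
N(-211) - 1*(-284) = (64 - 211) - 1*(-284) = -147 + 284 = 137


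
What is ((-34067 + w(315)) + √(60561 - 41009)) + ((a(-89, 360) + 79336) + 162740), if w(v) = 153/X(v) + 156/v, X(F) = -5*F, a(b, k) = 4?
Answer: 109207034/525 + 4*√1222 ≈ 2.0815e+5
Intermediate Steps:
w(v) = 627/(5*v) (w(v) = 153/((-5*v)) + 156/v = 153*(-1/(5*v)) + 156/v = -153/(5*v) + 156/v = 627/(5*v))
((-34067 + w(315)) + √(60561 - 41009)) + ((a(-89, 360) + 79336) + 162740) = ((-34067 + (627/5)/315) + √(60561 - 41009)) + ((4 + 79336) + 162740) = ((-34067 + (627/5)*(1/315)) + √19552) + (79340 + 162740) = ((-34067 + 209/525) + 4*√1222) + 242080 = (-17884966/525 + 4*√1222) + 242080 = 109207034/525 + 4*√1222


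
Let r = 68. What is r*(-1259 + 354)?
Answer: -61540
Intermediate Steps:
r*(-1259 + 354) = 68*(-1259 + 354) = 68*(-905) = -61540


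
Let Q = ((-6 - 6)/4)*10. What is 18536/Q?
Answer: -9268/15 ≈ -617.87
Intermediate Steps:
Q = -30 (Q = -12*¼*10 = -3*10 = -30)
18536/Q = 18536/(-30) = 18536*(-1/30) = -9268/15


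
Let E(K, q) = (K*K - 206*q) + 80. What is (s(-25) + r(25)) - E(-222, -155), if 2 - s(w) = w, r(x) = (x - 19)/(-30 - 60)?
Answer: -1219006/15 ≈ -81267.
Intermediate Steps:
r(x) = 19/90 - x/90 (r(x) = (-19 + x)/(-90) = (-19 + x)*(-1/90) = 19/90 - x/90)
E(K, q) = 80 + K² - 206*q (E(K, q) = (K² - 206*q) + 80 = 80 + K² - 206*q)
s(w) = 2 - w
(s(-25) + r(25)) - E(-222, -155) = ((2 - 1*(-25)) + (19/90 - 1/90*25)) - (80 + (-222)² - 206*(-155)) = ((2 + 25) + (19/90 - 5/18)) - (80 + 49284 + 31930) = (27 - 1/15) - 1*81294 = 404/15 - 81294 = -1219006/15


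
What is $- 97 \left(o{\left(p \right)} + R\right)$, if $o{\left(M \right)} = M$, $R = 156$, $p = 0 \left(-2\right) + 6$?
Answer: $-15714$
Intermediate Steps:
$p = 6$ ($p = 0 + 6 = 6$)
$- 97 \left(o{\left(p \right)} + R\right) = - 97 \left(6 + 156\right) = \left(-97\right) 162 = -15714$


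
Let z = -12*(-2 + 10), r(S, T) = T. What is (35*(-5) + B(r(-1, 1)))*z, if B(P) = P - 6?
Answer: 17280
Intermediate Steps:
B(P) = -6 + P
z = -96 (z = -12*8 = -96)
(35*(-5) + B(r(-1, 1)))*z = (35*(-5) + (-6 + 1))*(-96) = (-175 - 5)*(-96) = -180*(-96) = 17280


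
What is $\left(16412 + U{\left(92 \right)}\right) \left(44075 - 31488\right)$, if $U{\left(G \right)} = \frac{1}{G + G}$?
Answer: $\frac{38010335883}{184} \approx 2.0658 \cdot 10^{8}$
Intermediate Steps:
$U{\left(G \right)} = \frac{1}{2 G}$
$\left(16412 + U{\left(92 \right)}\right) \left(44075 - 31488\right) = \left(16412 + \frac{1}{2 \cdot 92}\right) \left(44075 - 31488\right) = \left(16412 + \frac{1}{2} \cdot \frac{1}{92}\right) 12587 = \left(16412 + \frac{1}{184}\right) 12587 = \frac{3019809}{184} \cdot 12587 = \frac{38010335883}{184}$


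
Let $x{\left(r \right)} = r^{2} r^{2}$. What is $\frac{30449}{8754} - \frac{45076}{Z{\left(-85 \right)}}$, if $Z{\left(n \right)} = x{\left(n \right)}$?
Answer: $\frac{1589062235321}{456964271250} \approx 3.4774$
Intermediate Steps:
$x{\left(r \right)} = r^{4}$
$Z{\left(n \right)} = n^{4}$
$\frac{30449}{8754} - \frac{45076}{Z{\left(-85 \right)}} = \frac{30449}{8754} - \frac{45076}{\left(-85\right)^{4}} = 30449 \cdot \frac{1}{8754} - \frac{45076}{52200625} = \frac{30449}{8754} - \frac{45076}{52200625} = \frac{1589062235321}{456964271250}$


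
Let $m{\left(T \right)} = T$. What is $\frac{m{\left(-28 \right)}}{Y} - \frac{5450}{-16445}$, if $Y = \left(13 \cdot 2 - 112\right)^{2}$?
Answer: $\frac{1992387}{6081361} \approx 0.32762$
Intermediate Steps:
$Y = 7396$ ($Y = \left(26 - 112\right)^{2} = \left(-86\right)^{2} = 7396$)
$\frac{m{\left(-28 \right)}}{Y} - \frac{5450}{-16445} = - \frac{28}{7396} - \frac{5450}{-16445} = \left(-28\right) \frac{1}{7396} - - \frac{1090}{3289} = - \frac{7}{1849} + \frac{1090}{3289} = \frac{1992387}{6081361}$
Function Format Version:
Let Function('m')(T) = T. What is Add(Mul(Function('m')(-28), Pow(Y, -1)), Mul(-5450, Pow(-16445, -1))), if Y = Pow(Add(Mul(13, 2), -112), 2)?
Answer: Rational(1992387, 6081361) ≈ 0.32762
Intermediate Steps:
Y = 7396 (Y = Pow(Add(26, -112), 2) = Pow(-86, 2) = 7396)
Add(Mul(Function('m')(-28), Pow(Y, -1)), Mul(-5450, Pow(-16445, -1))) = Add(Mul(-28, Pow(7396, -1)), Mul(-5450, Pow(-16445, -1))) = Add(Mul(-28, Rational(1, 7396)), Mul(-5450, Rational(-1, 16445))) = Add(Rational(-7, 1849), Rational(1090, 3289)) = Rational(1992387, 6081361)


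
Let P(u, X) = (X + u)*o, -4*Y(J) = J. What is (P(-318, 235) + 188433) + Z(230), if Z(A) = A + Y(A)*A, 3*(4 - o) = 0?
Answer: 175106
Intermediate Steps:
o = 4 (o = 4 - ⅓*0 = 4 + 0 = 4)
Y(J) = -J/4
P(u, X) = 4*X + 4*u (P(u, X) = (X + u)*4 = 4*X + 4*u)
Z(A) = A - A²/4 (Z(A) = A + (-A/4)*A = A - A²/4)
(P(-318, 235) + 188433) + Z(230) = ((4*235 + 4*(-318)) + 188433) + (¼)*230*(4 - 1*230) = ((940 - 1272) + 188433) + (¼)*230*(4 - 230) = (-332 + 188433) + (¼)*230*(-226) = 188101 - 12995 = 175106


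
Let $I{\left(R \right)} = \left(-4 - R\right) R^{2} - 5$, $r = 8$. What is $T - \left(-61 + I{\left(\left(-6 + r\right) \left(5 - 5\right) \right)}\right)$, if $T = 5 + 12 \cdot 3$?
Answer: $107$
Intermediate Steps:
$I{\left(R \right)} = -5 + R^{2} \left(-4 - R\right)$ ($I{\left(R \right)} = R^{2} \left(-4 - R\right) - 5 = -5 + R^{2} \left(-4 - R\right)$)
$T = 41$ ($T = 5 + 36 = 41$)
$T - \left(-61 + I{\left(\left(-6 + r\right) \left(5 - 5\right) \right)}\right) = 41 - \left(-66 - \left(-6 + 8\right)^{3} \left(5 - 5\right)^{3} - 4 \left(-6 + 8\right)^{2} \left(5 - 5\right)^{2}\right) = 41 - \left(-66 + 0 + 0\right) = 41 + \left(61 - \left(-5 - 0 - 0\right)\right) = 41 + \left(61 - \left(-5 + 0 + 0\right)\right) = 41 + \left(61 - -5\right) = 41 + \left(61 + 5\right) = 41 + 66 = 107$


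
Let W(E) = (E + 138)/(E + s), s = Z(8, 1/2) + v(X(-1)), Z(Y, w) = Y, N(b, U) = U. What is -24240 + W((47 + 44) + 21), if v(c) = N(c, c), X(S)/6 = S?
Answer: -1381555/57 ≈ -24238.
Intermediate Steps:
X(S) = 6*S
v(c) = c
s = 2 (s = 8 + 6*(-1) = 8 - 6 = 2)
W(E) = (138 + E)/(2 + E) (W(E) = (E + 138)/(E + 2) = (138 + E)/(2 + E))
-24240 + W((47 + 44) + 21) = -24240 + (138 + ((47 + 44) + 21))/(2 + ((47 + 44) + 21)) = -24240 + (138 + (91 + 21))/(2 + (91 + 21)) = -24240 + (138 + 112)/(2 + 112) = -24240 + 250/114 = -24240 + (1/114)*250 = -24240 + 125/57 = -1381555/57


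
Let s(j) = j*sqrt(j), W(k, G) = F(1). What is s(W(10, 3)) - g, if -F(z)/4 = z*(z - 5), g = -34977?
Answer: 35041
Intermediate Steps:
F(z) = -4*z*(-5 + z) (F(z) = -4*z*(z - 5) = -4*z*(-5 + z))
W(k, G) = 16 (W(k, G) = 4*1*(5 - 1*1) = 4*1*(5 - 1) = 4*1*4 = 16)
s(j) = j**(3/2)
s(W(10, 3)) - g = 16**(3/2) - 1*(-34977) = 64 + 34977 = 35041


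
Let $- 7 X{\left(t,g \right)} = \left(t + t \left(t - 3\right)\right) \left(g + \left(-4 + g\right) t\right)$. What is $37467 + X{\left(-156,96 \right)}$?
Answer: $\frac{351644157}{7} \approx 5.0235 \cdot 10^{7}$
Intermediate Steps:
$X{\left(t,g \right)} = - \frac{\left(g + t \left(-4 + g\right)\right) \left(t + t \left(-3 + t\right)\right)}{7}$ ($X{\left(t,g \right)} = - \frac{\left(t + t \left(t - 3\right)\right) \left(g + \left(-4 + g\right) t\right)}{7} = - \frac{\left(t + t \left(-3 + t\right)\right) \left(g + t \left(-4 + g\right)\right)}{7} = - \frac{\left(g + t \left(-4 + g\right)\right) \left(t + t \left(-3 + t\right)\right)}{7}$)
$37467 + X{\left(-156,96 \right)} = 37467 + \frac{1}{7} \left(-156\right) \left(\left(-8\right) \left(-156\right) + 2 \cdot 96 + 4 \left(-156\right)^{2} + 96 \left(-156\right) - 96 \left(-156\right)^{2}\right) = 37467 + \frac{1}{7} \left(-156\right) \left(1248 + 192 + 4 \cdot 24336 - 14976 - 96 \cdot 24336\right) = 37467 + \frac{1}{7} \left(-156\right) \left(1248 + 192 + 97344 - 14976 - 2336256\right) = 37467 + \frac{1}{7} \left(-156\right) \left(-2252448\right) = 37467 + \frac{351381888}{7} = \frac{351644157}{7}$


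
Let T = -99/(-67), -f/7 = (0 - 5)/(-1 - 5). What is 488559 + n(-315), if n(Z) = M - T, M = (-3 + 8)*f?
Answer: 196388399/402 ≈ 4.8853e+5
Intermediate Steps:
f = -35/6 (f = -7*(0 - 5)/(-1 - 5) = -(-35)/(-6) = -(-35)*(-1)/6 = -7*⅚ = -35/6 ≈ -5.8333)
T = 99/67 (T = -99*(-1/67) = 99/67 ≈ 1.4776)
M = -175/6 (M = (-3 + 8)*(-35/6) = 5*(-35/6) = -175/6 ≈ -29.167)
n(Z) = -12319/402 (n(Z) = -175/6 - 1*99/67 = -175/6 - 99/67 = -12319/402)
488559 + n(-315) = 488559 - 12319/402 = 196388399/402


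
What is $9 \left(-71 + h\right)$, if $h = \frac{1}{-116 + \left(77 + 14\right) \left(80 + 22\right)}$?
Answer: $- \frac{5857065}{9166} \approx -639.0$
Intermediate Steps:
$h = \frac{1}{9166}$ ($h = \frac{1}{-116 + 91 \cdot 102} = \frac{1}{-116 + 9282} = \frac{1}{9166} \approx 0.0001091$)
$9 \left(-71 + h\right) = 9 \left(-71 + \frac{1}{9166}\right) = 9 \left(- \frac{650785}{9166}\right) = - \frac{5857065}{9166}$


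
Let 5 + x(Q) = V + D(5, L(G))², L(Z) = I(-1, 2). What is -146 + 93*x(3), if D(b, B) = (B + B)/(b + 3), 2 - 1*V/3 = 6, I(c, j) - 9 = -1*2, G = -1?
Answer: -23075/16 ≈ -1442.2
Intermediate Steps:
I(c, j) = 7 (I(c, j) = 9 - 1*2 = 9 - 2 = 7)
L(Z) = 7
V = -12 (V = 6 - 3*6 = 6 - 18 = -12)
D(b, B) = 2*B/(3 + b) (D(b, B) = (2*B)/(3 + b) = 2*B/(3 + b))
x(Q) = -223/16 (x(Q) = -5 + (-12 + (2*7/(3 + 5))²) = -5 + (-12 + (2*7/8)²) = -5 + (-12 + (2*7*(⅛))²) = -5 + (-12 + (7/4)²) = -5 + (-12 + 49/16) = -5 - 143/16 = -223/16)
-146 + 93*x(3) = -146 + 93*(-223/16) = -146 - 20739/16 = -23075/16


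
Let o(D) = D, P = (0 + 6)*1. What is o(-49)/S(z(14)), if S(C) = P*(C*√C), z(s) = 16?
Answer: -49/384 ≈ -0.12760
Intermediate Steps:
P = 6 (P = 6*1 = 6)
S(C) = 6*C^(3/2) (S(C) = 6*(C*√C) = 6*C^(3/2))
o(-49)/S(z(14)) = -49/(6*16^(3/2)) = -49/(6*64) = -49/384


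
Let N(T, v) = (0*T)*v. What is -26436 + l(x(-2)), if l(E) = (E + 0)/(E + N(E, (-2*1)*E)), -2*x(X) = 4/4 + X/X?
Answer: -26435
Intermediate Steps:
x(X) = -1 (x(X) = -(4/4 + X/X)/2 = -(4*(1/4) + 1)/2 = -(1 + 1)/2 = -1/2*2 = -1)
N(T, v) = 0 (N(T, v) = 0*v = 0)
l(E) = 1 (l(E) = (E + 0)/(E + 0) = E/E = 1)
-26436 + l(x(-2)) = -26436 + 1 = -26435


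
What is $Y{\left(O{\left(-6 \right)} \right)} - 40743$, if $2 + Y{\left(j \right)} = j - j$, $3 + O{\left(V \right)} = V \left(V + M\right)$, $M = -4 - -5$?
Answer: $-40745$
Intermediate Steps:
$M = 1$ ($M = -4 + 5 = 1$)
$O{\left(V \right)} = -3 + V \left(1 + V\right)$ ($O{\left(V \right)} = -3 + V \left(V + 1\right) = -3 + V \left(1 + V\right)$)
$Y{\left(j \right)} = -2$ ($Y{\left(j \right)} = -2 + \left(j - j\right) = -2 + 0 = -2$)
$Y{\left(O{\left(-6 \right)} \right)} - 40743 = -2 - 40743 = -40745$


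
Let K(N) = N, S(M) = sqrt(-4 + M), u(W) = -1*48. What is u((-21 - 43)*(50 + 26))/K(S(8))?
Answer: -24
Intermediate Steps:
u(W) = -48
u((-21 - 43)*(50 + 26))/K(S(8)) = -48/sqrt(-4 + 8) = -48/(sqrt(4)) = -48/2 = -48*1/2 = -24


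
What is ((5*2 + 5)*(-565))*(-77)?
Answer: 652575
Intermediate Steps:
((5*2 + 5)*(-565))*(-77) = ((10 + 5)*(-565))*(-77) = (15*(-565))*(-77) = -8475*(-77) = 652575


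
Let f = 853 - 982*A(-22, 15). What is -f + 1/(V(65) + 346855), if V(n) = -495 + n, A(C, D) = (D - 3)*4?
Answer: 16033588276/346425 ≈ 46283.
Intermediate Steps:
A(C, D) = -12 + 4*D (A(C, D) = (-3 + D)*4 = -12 + 4*D)
f = -46283 (f = 853 - 982*(-12 + 4*15) = 853 - 982*(-12 + 60) = 853 - 982*48 = 853 - 47136 = -46283)
-f + 1/(V(65) + 346855) = -1*(-46283) + 1/((-495 + 65) + 346855) = 46283 + 1/(-430 + 346855) = 46283 + 1/346425 = 16033588276/346425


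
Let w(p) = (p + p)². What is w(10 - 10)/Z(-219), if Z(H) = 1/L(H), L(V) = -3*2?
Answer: 0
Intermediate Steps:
L(V) = -6
w(p) = 4*p² (w(p) = (2*p)² = 4*p²)
Z(H) = -⅙ (Z(H) = 1/(-6) = -⅙)
w(10 - 10)/Z(-219) = (4*(10 - 10)²)/(-⅙) = (4*0²)*(-6) = (4*0)*(-6) = 0*(-6) = 0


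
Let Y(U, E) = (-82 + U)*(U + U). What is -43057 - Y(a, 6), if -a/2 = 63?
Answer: -95473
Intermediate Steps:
a = -126 (a = -2*63 = -126)
Y(U, E) = 2*U*(-82 + U) (Y(U, E) = (-82 + U)*(2*U) = 2*U*(-82 + U))
-43057 - Y(a, 6) = -43057 - 2*(-126)*(-82 - 126) = -43057 - 2*(-126)*(-208) = -43057 - 1*52416 = -43057 - 52416 = -95473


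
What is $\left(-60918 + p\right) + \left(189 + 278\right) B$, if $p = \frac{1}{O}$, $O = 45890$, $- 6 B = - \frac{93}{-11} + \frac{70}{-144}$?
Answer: $- \frac{6709796550109}{109034640} \approx -61538.0$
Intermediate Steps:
$B = - \frac{6311}{4752}$ ($B = - \frac{- \frac{93}{-11} + \frac{70}{-144}}{6} = - \frac{\left(-93\right) \left(- \frac{1}{11}\right) + 70 \left(- \frac{1}{144}\right)}{6} = - \frac{\frac{93}{11} - \frac{35}{72}}{6} = \left(- \frac{1}{6}\right) \frac{6311}{792} = - \frac{6311}{4752} \approx -1.3281$)
$p = \frac{1}{45890} \approx 2.1791 \cdot 10^{-5}$
$\left(-60918 + p\right) + \left(189 + 278\right) B = \left(-60918 + \frac{1}{45890}\right) + \left(189 + 278\right) \left(- \frac{6311}{4752}\right) = - \frac{2795527019}{45890} + 467 \left(- \frac{6311}{4752}\right) = - \frac{2795527019}{45890} - \frac{2947237}{4752} = - \frac{6709796550109}{109034640}$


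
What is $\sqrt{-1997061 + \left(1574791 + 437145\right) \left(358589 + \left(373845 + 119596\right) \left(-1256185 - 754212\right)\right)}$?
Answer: $i \sqrt{1995864549583213829} \approx 1.4128 \cdot 10^{9} i$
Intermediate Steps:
$\sqrt{-1997061 + \left(1574791 + 437145\right) \left(358589 + \left(373845 + 119596\right) \left(-1256185 - 754212\right)\right)} = \sqrt{-1997061 + 2011936 \left(358589 + 493441 \left(-2010397\right)\right)} = \sqrt{-1997061 + 2011936 \left(358589 - 992012306077\right)} = \sqrt{-1997061 + 2011936 \left(-992011947488\right)} = \sqrt{-1997061 - 1995864549581216768} = \sqrt{-1995864549583213829} = i \sqrt{1995864549583213829}$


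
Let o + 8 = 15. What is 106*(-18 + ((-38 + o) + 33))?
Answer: -1696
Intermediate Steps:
o = 7 (o = -8 + 15 = 7)
106*(-18 + ((-38 + o) + 33)) = 106*(-18 + ((-38 + 7) + 33)) = 106*(-18 + (-31 + 33)) = 106*(-18 + 2) = 106*(-16) = -1696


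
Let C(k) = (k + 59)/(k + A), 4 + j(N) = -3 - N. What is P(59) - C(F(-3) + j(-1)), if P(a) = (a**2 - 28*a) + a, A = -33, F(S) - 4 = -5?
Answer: 18893/10 ≈ 1889.3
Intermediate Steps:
j(N) = -7 - N (j(N) = -4 + (-3 - N) = -7 - N)
F(S) = -1 (F(S) = 4 - 5 = -1)
P(a) = a**2 - 27*a
C(k) = (59 + k)/(-33 + k) (C(k) = (k + 59)/(k - 33) = (59 + k)/(-33 + k))
P(59) - C(F(-3) + j(-1)) = 59*(-27 + 59) - (59 + (-1 + (-7 - 1*(-1))))/(-33 + (-1 + (-7 - 1*(-1)))) = 59*32 - (59 + (-1 + (-7 + 1)))/(-33 + (-1 + (-7 + 1))) = 1888 - (59 + (-1 - 6))/(-33 + (-1 - 6)) = 1888 - (59 - 7)/(-33 - 7) = 1888 - 52/(-40) = 1888 - (-1)*52/40 = 1888 - 1*(-13/10) = 1888 + 13/10 = 18893/10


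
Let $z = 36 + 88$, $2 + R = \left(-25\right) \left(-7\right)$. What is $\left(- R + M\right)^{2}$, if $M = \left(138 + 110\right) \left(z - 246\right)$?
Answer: $925924041$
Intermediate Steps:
$R = 173$ ($R = -2 - -175 = -2 + 175 = 173$)
$z = 124$
$M = -30256$ ($M = \left(138 + 110\right) \left(124 - 246\right) = 248 \left(-122\right) = -30256$)
$\left(- R + M\right)^{2} = \left(\left(-1\right) 173 - 30256\right)^{2} = \left(-173 - 30256\right)^{2} = \left(-30429\right)^{2} = 925924041$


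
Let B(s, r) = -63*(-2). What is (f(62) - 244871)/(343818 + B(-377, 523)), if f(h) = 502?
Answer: -244369/343944 ≈ -0.71049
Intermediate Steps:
B(s, r) = 126
(f(62) - 244871)/(343818 + B(-377, 523)) = (502 - 244871)/(343818 + 126) = -244369/343944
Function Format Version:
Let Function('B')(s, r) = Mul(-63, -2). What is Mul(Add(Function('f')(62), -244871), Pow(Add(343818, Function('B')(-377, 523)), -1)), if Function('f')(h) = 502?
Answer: Rational(-244369, 343944) ≈ -0.71049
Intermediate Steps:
Function('B')(s, r) = 126
Mul(Add(Function('f')(62), -244871), Pow(Add(343818, Function('B')(-377, 523)), -1)) = Mul(Add(502, -244871), Pow(Add(343818, 126), -1)) = Mul(-244369, Pow(343944, -1)) = Mul(-244369, Rational(1, 343944)) = Rational(-244369, 343944)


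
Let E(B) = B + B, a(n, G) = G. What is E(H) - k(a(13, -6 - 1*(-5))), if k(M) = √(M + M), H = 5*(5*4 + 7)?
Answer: 270 - I*√2 ≈ 270.0 - 1.4142*I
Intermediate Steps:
H = 135 (H = 5*(20 + 7) = 5*27 = 135)
E(B) = 2*B
k(M) = √2*√M (k(M) = √(2*M) = √2*√M)
E(H) - k(a(13, -6 - 1*(-5))) = 2*135 - √2*√(-6 - 1*(-5)) = 270 - √2*√(-6 + 5) = 270 - √2*√(-1) = 270 - √2*I = 270 - I*√2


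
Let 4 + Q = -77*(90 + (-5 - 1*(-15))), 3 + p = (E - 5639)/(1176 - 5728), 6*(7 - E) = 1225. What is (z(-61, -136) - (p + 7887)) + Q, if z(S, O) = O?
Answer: -429488905/27312 ≈ -15725.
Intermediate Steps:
E = -1183/6 (E = 7 - ⅙*1225 = 7 - 1225/6 = -1183/6 ≈ -197.17)
p = -46919/27312 (p = -3 + (-1183/6 - 5639)/(1176 - 5728) = -3 - 35017/6/(-4552) = -3 - 35017/6*(-1/4552) = -3 + 35017/27312 = -46919/27312 ≈ -1.7179)
Q = -7704 (Q = -4 - 77*(90 + (-5 - 1*(-15))) = -4 - 77*(90 + (-5 + 15)) = -4 - 77*(90 + 10) = -4 - 77*100 = -4 - 7700 = -7704)
(z(-61, -136) - (p + 7887)) + Q = (-136 - (-46919/27312 + 7887)) - 7704 = (-136 - 1*215362825/27312) - 7704 = (-136 - 215362825/27312) - 7704 = -219077257/27312 - 7704 = -429488905/27312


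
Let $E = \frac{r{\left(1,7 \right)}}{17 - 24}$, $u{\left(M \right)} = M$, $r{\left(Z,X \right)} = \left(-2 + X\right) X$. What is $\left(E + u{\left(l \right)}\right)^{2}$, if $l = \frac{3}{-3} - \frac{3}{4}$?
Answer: $\frac{729}{16} \approx 45.563$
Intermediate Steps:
$r{\left(Z,X \right)} = X \left(-2 + X\right)$
$l = - \frac{7}{4}$ ($l = 3 \left(- \frac{1}{3}\right) - \frac{3}{4} = -1 - \frac{3}{4} = - \frac{7}{4} \approx -1.75$)
$E = -5$ ($E = \frac{7 \left(-2 + 7\right)}{17 - 24} = \frac{7 \cdot 5}{-7} = 35 \left(- \frac{1}{7}\right) = -5$)
$\left(E + u{\left(l \right)}\right)^{2} = \left(-5 - \frac{7}{4}\right)^{2} = \left(- \frac{27}{4}\right)^{2} = \frac{729}{16}$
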